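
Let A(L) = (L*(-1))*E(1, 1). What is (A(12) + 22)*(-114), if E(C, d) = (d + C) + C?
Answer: 1596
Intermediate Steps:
E(C, d) = d + 2*C (E(C, d) = (C + d) + C = d + 2*C)
A(L) = -3*L (A(L) = (L*(-1))*(1 + 2*1) = (-L)*(1 + 2) = -L*3 = -3*L)
(A(12) + 22)*(-114) = (-3*12 + 22)*(-114) = (-36 + 22)*(-114) = -14*(-114) = 1596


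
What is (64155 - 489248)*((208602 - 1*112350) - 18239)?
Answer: -33162780209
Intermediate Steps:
(64155 - 489248)*((208602 - 1*112350) - 18239) = -425093*((208602 - 112350) - 18239) = -425093*(96252 - 18239) = -425093*78013 = -33162780209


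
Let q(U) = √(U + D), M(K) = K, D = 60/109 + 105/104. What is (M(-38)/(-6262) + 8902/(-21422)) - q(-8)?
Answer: -13732572/33536141 - I*√206890502/5668 ≈ -0.40949 - 2.5377*I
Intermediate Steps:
D = 17685/11336 (D = 60*(1/109) + 105*(1/104) = 60/109 + 105/104 = 17685/11336 ≈ 1.5601)
q(U) = √(17685/11336 + U) (q(U) = √(U + 17685/11336) = √(17685/11336 + U))
(M(-38)/(-6262) + 8902/(-21422)) - q(-8) = (-38/(-6262) + 8902/(-21422)) - √(50119290 + 32126224*(-8))/5668 = (-38*(-1/6262) + 8902*(-1/21422)) - √(50119290 - 257009792)/5668 = (19/3131 - 4451/10711) - √(-206890502)/5668 = -13732572/33536141 - I*√206890502/5668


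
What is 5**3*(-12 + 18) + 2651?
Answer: 3401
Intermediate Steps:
5**3*(-12 + 18) + 2651 = 125*6 + 2651 = 750 + 2651 = 3401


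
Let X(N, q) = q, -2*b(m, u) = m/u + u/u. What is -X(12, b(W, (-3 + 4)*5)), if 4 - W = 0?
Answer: 9/10 ≈ 0.90000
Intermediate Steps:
W = 4 (W = 4 - 1*0 = 4 + 0 = 4)
b(m, u) = -½ - m/(2*u) (b(m, u) = -(m/u + u/u)/2 = -(m/u + 1)/2 = -(1 + m/u)/2 = -½ - m/(2*u))
-X(12, b(W, (-3 + 4)*5)) = -(-1*4 - (-3 + 4)*5)/(2*((-3 + 4)*5)) = -(-4 - 5)/(2*(1*5)) = -(-4 - 1*5)/(2*5) = -(-4 - 5)/(2*5) = -(-9)/(2*5) = -1*(-9/10) = 9/10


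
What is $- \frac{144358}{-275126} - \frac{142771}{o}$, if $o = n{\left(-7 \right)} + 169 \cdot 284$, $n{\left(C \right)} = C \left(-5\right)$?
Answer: $- \frac{16173177524}{6607288453} \approx -2.4478$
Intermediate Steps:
$n{\left(C \right)} = - 5 C$
$o = 48031$ ($o = \left(-5\right) \left(-7\right) + 169 \cdot 284 = 35 + 47996 = 48031$)
$- \frac{144358}{-275126} - \frac{142771}{o} = - \frac{144358}{-275126} - \frac{142771}{48031} = \left(-144358\right) \left(- \frac{1}{275126}\right) - \frac{142771}{48031} = \frac{72179}{137563} - \frac{142771}{48031} = - \frac{16173177524}{6607288453}$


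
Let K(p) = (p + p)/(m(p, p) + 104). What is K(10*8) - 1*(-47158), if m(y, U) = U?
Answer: 1084654/23 ≈ 47159.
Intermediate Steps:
K(p) = 2*p/(104 + p) (K(p) = (p + p)/(p + 104) = (2*p)/(104 + p) = 2*p/(104 + p))
K(10*8) - 1*(-47158) = 2*(10*8)/(104 + 10*8) - 1*(-47158) = 2*80/(104 + 80) + 47158 = 2*80/184 + 47158 = 2*80*(1/184) + 47158 = 20/23 + 47158 = 1084654/23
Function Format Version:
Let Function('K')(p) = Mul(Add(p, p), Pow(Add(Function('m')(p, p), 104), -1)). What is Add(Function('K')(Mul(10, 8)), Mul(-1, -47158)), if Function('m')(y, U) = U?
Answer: Rational(1084654, 23) ≈ 47159.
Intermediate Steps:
Function('K')(p) = Mul(2, p, Pow(Add(104, p), -1)) (Function('K')(p) = Mul(Add(p, p), Pow(Add(p, 104), -1)) = Mul(Mul(2, p), Pow(Add(104, p), -1)) = Mul(2, p, Pow(Add(104, p), -1)))
Add(Function('K')(Mul(10, 8)), Mul(-1, -47158)) = Add(Mul(2, Mul(10, 8), Pow(Add(104, Mul(10, 8)), -1)), Mul(-1, -47158)) = Add(Mul(2, 80, Pow(Add(104, 80), -1)), 47158) = Add(Mul(2, 80, Pow(184, -1)), 47158) = Add(Mul(2, 80, Rational(1, 184)), 47158) = Add(Rational(20, 23), 47158) = Rational(1084654, 23)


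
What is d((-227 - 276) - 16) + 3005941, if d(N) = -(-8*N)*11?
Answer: 2960269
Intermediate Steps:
d(N) = 88*N (d(N) = -(-88)*N = 88*N)
d((-227 - 276) - 16) + 3005941 = 88*((-227 - 276) - 16) + 3005941 = 88*(-503 - 16) + 3005941 = 88*(-519) + 3005941 = -45672 + 3005941 = 2960269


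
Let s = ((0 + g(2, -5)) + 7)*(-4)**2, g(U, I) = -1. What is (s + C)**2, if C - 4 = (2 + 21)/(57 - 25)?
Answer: 10387729/1024 ≈ 10144.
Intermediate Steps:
C = 151/32 (C = 4 + (2 + 21)/(57 - 25) = 4 + 23/32 = 151/32 ≈ 4.7188)
s = 96 (s = ((0 - 1) + 7)*(-4)**2 = (-1 + 7)*16 = 6*16 = 96)
(s + C)**2 = (96 + 151/32)**2 = (3223/32)**2 = 10387729/1024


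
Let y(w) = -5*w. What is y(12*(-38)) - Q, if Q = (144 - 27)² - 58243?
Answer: 46834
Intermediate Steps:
Q = -44554 (Q = 117² - 58243 = 13689 - 58243 = -44554)
y(12*(-38)) - Q = -60*(-38) - 1*(-44554) = -5*(-456) + 44554 = 2280 + 44554 = 46834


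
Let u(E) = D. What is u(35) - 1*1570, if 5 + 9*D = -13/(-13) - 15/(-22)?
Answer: -310933/198 ≈ -1570.4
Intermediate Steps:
D = -73/198 (D = -5/9 + (-13/(-13) - 15/(-22))/9 = -5/9 + (-13*(-1/13) - 15*(-1/22))/9 = -5/9 + (1 + 15/22)/9 = -5/9 + (⅑)*(37/22) = -5/9 + 37/198 = -73/198 ≈ -0.36869)
u(E) = -73/198
u(35) - 1*1570 = -73/198 - 1*1570 = -73/198 - 1570 = -310933/198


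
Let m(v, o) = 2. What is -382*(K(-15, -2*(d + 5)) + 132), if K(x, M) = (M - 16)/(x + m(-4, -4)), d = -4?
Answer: -662388/13 ≈ -50953.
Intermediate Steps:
K(x, M) = (-16 + M)/(2 + x) (K(x, M) = (M - 16)/(x + 2) = (-16 + M)/(2 + x))
-382*(K(-15, -2*(d + 5)) + 132) = -382*((-16 - 2*(-4 + 5))/(2 - 15) + 132) = -382*((-16 - 2*1)/(-13) + 132) = -382*(-(-16 - 2)/13 + 132) = -382*(-1/13*(-18) + 132) = -382*(18/13 + 132) = -382*1734/13 = -662388/13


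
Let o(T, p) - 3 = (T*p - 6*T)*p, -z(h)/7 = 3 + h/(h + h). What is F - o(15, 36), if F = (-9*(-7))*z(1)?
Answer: -35493/2 ≈ -17747.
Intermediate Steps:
z(h) = -49/2 (z(h) = -7*(3 + h/(h + h)) = -7*(3 + h/((2*h))) = -7*(3 + (1/(2*h))*h) = -7*(3 + ½) = -7*7/2 = -49/2)
o(T, p) = 3 + p*(-6*T + T*p) (o(T, p) = 3 + (T*p - 6*T)*p = 3 + (-6*T + T*p)*p = 3 + p*(-6*T + T*p))
F = -3087/2 (F = -9*(-7)*(-49/2) = 63*(-49/2) = -3087/2 ≈ -1543.5)
F - o(15, 36) = -3087/2 - (3 + 15*36² - 6*15*36) = -3087/2 - (3 + 15*1296 - 3240) = -3087/2 - (3 + 19440 - 3240) = -3087/2 - 1*16203 = -3087/2 - 16203 = -35493/2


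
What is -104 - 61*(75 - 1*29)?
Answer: -2910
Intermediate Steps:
-104 - 61*(75 - 1*29) = -104 - 61*(75 - 29) = -104 - 61*46 = -104 - 2806 = -2910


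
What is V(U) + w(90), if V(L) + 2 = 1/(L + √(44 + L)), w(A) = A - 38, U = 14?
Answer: 3457/69 - √58/138 ≈ 50.046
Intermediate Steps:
w(A) = -38 + A
V(L) = -2 + 1/(L + √(44 + L))
V(U) + w(90) = (1 - 2*14 - 2*√(44 + 14))/(14 + √(44 + 14)) + (-38 + 90) = (1 - 28 - 2*√58)/(14 + √58) + 52 = (-27 - 2*√58)/(14 + √58) + 52 = 52 + (-27 - 2*√58)/(14 + √58)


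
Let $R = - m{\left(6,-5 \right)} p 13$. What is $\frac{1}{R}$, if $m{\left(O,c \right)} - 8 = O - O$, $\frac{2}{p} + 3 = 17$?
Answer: $- \frac{7}{104} \approx -0.067308$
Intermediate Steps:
$p = \frac{1}{7}$ ($p = \frac{2}{-3 + 17} = \frac{2}{14} = 2 \cdot \frac{1}{14} = \frac{1}{7} \approx 0.14286$)
$m{\left(O,c \right)} = 8$ ($m{\left(O,c \right)} = 8 + \left(O - O\right) = 8 + 0 = 8$)
$R = - \frac{104}{7}$ ($R = - 8 \cdot \frac{1}{7} \cdot 13 = - \frac{8 \cdot 13}{7} = \left(-1\right) \frac{104}{7} = - \frac{104}{7} \approx -14.857$)
$\frac{1}{R} = \frac{1}{- \frac{104}{7}} = - \frac{7}{104}$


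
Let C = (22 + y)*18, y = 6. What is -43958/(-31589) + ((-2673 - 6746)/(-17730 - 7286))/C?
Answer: 17887832713/12847617216 ≈ 1.3923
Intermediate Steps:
C = 504 (C = (22 + 6)*18 = 28*18 = 504)
-43958/(-31589) + ((-2673 - 6746)/(-17730 - 7286))/C = -43958/(-31589) + ((-2673 - 6746)/(-17730 - 7286))/504 = -43958*(-1/31589) - 9419/(-25016)*(1/504) = 1418/1019 - 9419*(-1/25016)*(1/504) = 1418/1019 + (9419/25016)*(1/504) = 1418/1019 + 9419/12608064 = 17887832713/12847617216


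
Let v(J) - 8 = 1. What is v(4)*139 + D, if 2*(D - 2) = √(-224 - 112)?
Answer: 1253 + 2*I*√21 ≈ 1253.0 + 9.1651*I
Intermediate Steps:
D = 2 + 2*I*√21 (D = 2 + √(-224 - 112)/2 = 2 + √(-336)/2 = 2 + (4*I*√21)/2 = 2 + 2*I*√21 ≈ 2.0 + 9.1651*I)
v(J) = 9 (v(J) = 8 + 1 = 9)
v(4)*139 + D = 9*139 + (2 + 2*I*√21) = 1251 + (2 + 2*I*√21) = 1253 + 2*I*√21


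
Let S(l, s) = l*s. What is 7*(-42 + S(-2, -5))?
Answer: -224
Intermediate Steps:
7*(-42 + S(-2, -5)) = 7*(-42 - 2*(-5)) = 7*(-42 + 10) = 7*(-32) = -224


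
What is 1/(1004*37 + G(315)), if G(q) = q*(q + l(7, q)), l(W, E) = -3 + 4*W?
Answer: 1/144248 ≈ 6.9325e-6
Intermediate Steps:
G(q) = q*(25 + q) (G(q) = q*(q + (-3 + 4*7)) = q*(q + (-3 + 28)) = q*(q + 25) = q*(25 + q))
1/(1004*37 + G(315)) = 1/(1004*37 + 315*(25 + 315)) = 1/(37148 + 315*340) = 1/(37148 + 107100) = 1/144248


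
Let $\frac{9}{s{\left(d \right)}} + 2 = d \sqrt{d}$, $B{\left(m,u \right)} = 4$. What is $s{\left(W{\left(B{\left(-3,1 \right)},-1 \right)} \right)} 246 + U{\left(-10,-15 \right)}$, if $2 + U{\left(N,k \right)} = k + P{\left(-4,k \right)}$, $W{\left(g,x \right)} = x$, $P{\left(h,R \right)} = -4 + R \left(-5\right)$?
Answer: $- \frac{4158}{5} + \frac{2214 i}{5} \approx -831.6 + 442.8 i$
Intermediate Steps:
$P{\left(h,R \right)} = -4 - 5 R$
$s{\left(d \right)} = \frac{9}{-2 + d^{\frac{3}{2}}}$ ($s{\left(d \right)} = \frac{9}{-2 + d \sqrt{d}} = \frac{9}{-2 + d^{\frac{3}{2}}}$)
$U{\left(N,k \right)} = -6 - 4 k$ ($U{\left(N,k \right)} = -2 - \left(4 + 4 k\right) = -6 - 4 k$)
$s{\left(W{\left(B{\left(-3,1 \right)},-1 \right)} \right)} 246 + U{\left(-10,-15 \right)} = \frac{9}{-2 + \left(-1\right)^{\frac{3}{2}}} \cdot 246 - -54 = \frac{9}{-2 - i} 246 + \left(-6 + 60\right) = 9 \frac{-2 + i}{5} \cdot 246 + 54 = \frac{9 \left(-2 + i\right)}{5} \cdot 246 + 54 = \frac{2214 \left(-2 + i\right)}{5} + 54 = 54 + \frac{2214 \left(-2 + i\right)}{5}$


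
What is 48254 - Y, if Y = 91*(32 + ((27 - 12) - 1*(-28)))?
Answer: 41429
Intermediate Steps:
Y = 6825 (Y = 91*(32 + (15 + 28)) = 91*(32 + 43) = 91*75 = 6825)
48254 - Y = 48254 - 1*6825 = 48254 - 6825 = 41429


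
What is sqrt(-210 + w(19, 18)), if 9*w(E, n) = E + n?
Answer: I*sqrt(1853)/3 ≈ 14.349*I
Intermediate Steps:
w(E, n) = E/9 + n/9 (w(E, n) = (E + n)/9 = E/9 + n/9)
sqrt(-210 + w(19, 18)) = sqrt(-210 + ((1/9)*19 + (1/9)*18)) = sqrt(-210 + (19/9 + 2)) = sqrt(-210 + 37/9) = sqrt(-1853/9) = I*sqrt(1853)/3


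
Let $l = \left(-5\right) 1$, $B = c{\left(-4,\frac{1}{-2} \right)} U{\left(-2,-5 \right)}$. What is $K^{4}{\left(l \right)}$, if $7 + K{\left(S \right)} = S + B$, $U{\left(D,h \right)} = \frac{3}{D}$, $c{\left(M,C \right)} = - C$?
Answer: $\frac{6765201}{256} \approx 26427.0$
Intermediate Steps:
$B = - \frac{3}{4}$ ($B = - \frac{1}{-2} \frac{3}{-2} = \left(-1\right) \left(- \frac{1}{2}\right) 3 \left(- \frac{1}{2}\right) = \frac{1}{2} \left(- \frac{3}{2}\right) = - \frac{3}{4} \approx -0.75$)
$l = -5$
$K{\left(S \right)} = - \frac{31}{4} + S$ ($K{\left(S \right)} = -7 + \left(S - \frac{3}{4}\right) = -7 + \left(- \frac{3}{4} + S\right) = - \frac{31}{4} + S$)
$K^{4}{\left(l \right)} = \left(- \frac{31}{4} - 5\right)^{4} = \left(- \frac{51}{4}\right)^{4} = \frac{6765201}{256}$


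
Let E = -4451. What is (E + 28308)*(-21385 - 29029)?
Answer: -1202726798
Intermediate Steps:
(E + 28308)*(-21385 - 29029) = (-4451 + 28308)*(-21385 - 29029) = 23857*(-50414) = -1202726798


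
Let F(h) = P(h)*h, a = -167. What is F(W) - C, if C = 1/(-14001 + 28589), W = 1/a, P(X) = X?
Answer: -13301/406844732 ≈ -3.2693e-5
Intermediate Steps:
W = -1/167 (W = 1/(-167) = -1/167 ≈ -0.0059880)
F(h) = h² (F(h) = h*h = h²)
C = 1/14588 ≈ 6.8550e-5
F(W) - C = (-1/167)² - 1*1/14588 = 1/27889 - 1/14588 = -13301/406844732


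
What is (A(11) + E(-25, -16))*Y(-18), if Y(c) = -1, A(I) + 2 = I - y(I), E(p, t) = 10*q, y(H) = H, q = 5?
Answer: -48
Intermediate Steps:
E(p, t) = 50 (E(p, t) = 10*5 = 50)
A(I) = -2 (A(I) = -2 + (I - I) = -2 + 0 = -2)
(A(11) + E(-25, -16))*Y(-18) = (-2 + 50)*(-1) = 48*(-1) = -48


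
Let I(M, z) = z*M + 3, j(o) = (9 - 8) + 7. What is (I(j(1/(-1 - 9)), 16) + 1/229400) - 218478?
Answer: -50088801799/229400 ≈ -2.1835e+5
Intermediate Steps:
j(o) = 8 (j(o) = 1 + 7 = 8)
I(M, z) = 3 + M*z (I(M, z) = M*z + 3 = 3 + M*z)
(I(j(1/(-1 - 9)), 16) + 1/229400) - 218478 = ((3 + 8*16) + 1/229400) - 218478 = ((3 + 128) + 1/229400) - 218478 = (131 + 1/229400) - 218478 = 30051401/229400 - 218478 = -50088801799/229400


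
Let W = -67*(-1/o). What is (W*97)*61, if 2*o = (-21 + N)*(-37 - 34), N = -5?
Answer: 396439/923 ≈ 429.51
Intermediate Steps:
o = 923 (o = ((-21 - 5)*(-37 - 34))/2 = (-26*(-71))/2 = (1/2)*1846 = 923)
W = 67/923 (W = -67/((-1*923)) = -67/(-923) = -67*(-1/923) = 67/923 ≈ 0.072589)
(W*97)*61 = ((67/923)*97)*61 = (6499/923)*61 = 396439/923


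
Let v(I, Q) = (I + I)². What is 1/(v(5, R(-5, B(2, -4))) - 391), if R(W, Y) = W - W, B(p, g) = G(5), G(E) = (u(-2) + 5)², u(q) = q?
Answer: -1/291 ≈ -0.0034364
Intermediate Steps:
G(E) = 9 (G(E) = (-2 + 5)² = 3² = 9)
B(p, g) = 9
R(W, Y) = 0
v(I, Q) = 4*I² (v(I, Q) = (2*I)² = 4*I²)
1/(v(5, R(-5, B(2, -4))) - 391) = 1/(4*5² - 391) = 1/(4*25 - 391) = 1/(100 - 391) = 1/(-291) = -1/291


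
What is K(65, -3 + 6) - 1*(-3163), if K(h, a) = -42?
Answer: 3121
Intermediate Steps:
K(65, -3 + 6) - 1*(-3163) = -42 - 1*(-3163) = -42 + 3163 = 3121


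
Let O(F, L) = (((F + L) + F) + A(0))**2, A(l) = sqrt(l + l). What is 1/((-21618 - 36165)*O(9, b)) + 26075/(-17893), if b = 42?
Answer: -5424090227893/3722080388400 ≈ -1.4573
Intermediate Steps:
A(l) = sqrt(2)*sqrt(l) (A(l) = sqrt(2*l) = sqrt(2)*sqrt(l))
O(F, L) = (L + 2*F)**2 (O(F, L) = (((F + L) + F) + sqrt(2)*sqrt(0))**2 = ((L + 2*F) + sqrt(2)*0)**2 = ((L + 2*F) + 0)**2 = (L + 2*F)**2)
1/((-21618 - 36165)*O(9, b)) + 26075/(-17893) = 1/((-21618 - 36165)*((42 + 2*9)**2)) + 26075/(-17893) = 1/((-57783)*((42 + 18)**2)) + 26075*(-1/17893) = -1/(57783*(60**2)) - 26075/17893 = -1/57783/3600 - 26075/17893 = -1/57783*1/3600 - 26075/17893 = -1/208018800 - 26075/17893 = -5424090227893/3722080388400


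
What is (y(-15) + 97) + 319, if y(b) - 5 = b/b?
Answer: 422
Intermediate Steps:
y(b) = 6 (y(b) = 5 + b/b = 5 + 1 = 6)
(y(-15) + 97) + 319 = (6 + 97) + 319 = 103 + 319 = 422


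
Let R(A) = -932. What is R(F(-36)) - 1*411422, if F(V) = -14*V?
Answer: -412354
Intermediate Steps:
R(F(-36)) - 1*411422 = -932 - 1*411422 = -932 - 411422 = -412354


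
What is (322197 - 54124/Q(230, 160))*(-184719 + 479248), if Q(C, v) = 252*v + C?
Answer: 1924015732774777/20275 ≈ 9.4896e+10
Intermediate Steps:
Q(C, v) = C + 252*v
(322197 - 54124/Q(230, 160))*(-184719 + 479248) = (322197 - 54124/(230 + 252*160))*(-184719 + 479248) = (322197 - 54124/(230 + 40320))*294529 = (322197 - 54124/40550)*294529 = (322197 - 54124*1/40550)*294529 = (322197 - 27062/20275)*294529 = (6532517113/20275)*294529 = 1924015732774777/20275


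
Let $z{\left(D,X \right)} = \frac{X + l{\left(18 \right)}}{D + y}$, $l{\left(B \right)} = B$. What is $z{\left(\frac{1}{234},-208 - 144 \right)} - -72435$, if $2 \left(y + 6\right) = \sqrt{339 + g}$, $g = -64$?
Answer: $\frac{64994193921}{898033} - \frac{22860630 \sqrt{11}}{898033} \approx 72290.0$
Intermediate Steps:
$y = -6 + \frac{5 \sqrt{11}}{2}$ ($y = -6 + \frac{\sqrt{339 - 64}}{2} = -6 + \frac{\sqrt{275}}{2} = -6 + \frac{5 \sqrt{11}}{2} \approx 2.2916$)
$z{\left(D,X \right)} = \frac{18 + X}{-6 + D + \frac{5 \sqrt{11}}{2}}$ ($z{\left(D,X \right)} = \frac{X + 18}{D - \left(6 - \frac{5 \sqrt{11}}{2}\right)} = \frac{18 + X}{-6 + D + \frac{5 \sqrt{11}}{2}}$)
$z{\left(\frac{1}{234},-208 - 144 \right)} - -72435 = \frac{2 \left(18 - 352\right)}{-12 + \frac{2}{234} + 5 \sqrt{11}} - -72435 = \frac{2 \left(18 - 352\right)}{-12 + 2 \cdot \frac{1}{234} + 5 \sqrt{11}} + 72435 = \frac{2 \left(18 - 352\right)}{-12 + \frac{1}{117} + 5 \sqrt{11}} + 72435 = 2 \frac{1}{- \frac{1403}{117} + 5 \sqrt{11}} \left(-334\right) + 72435 = - \frac{668}{- \frac{1403}{117} + 5 \sqrt{11}} + 72435 = 72435 - \frac{668}{- \frac{1403}{117} + 5 \sqrt{11}}$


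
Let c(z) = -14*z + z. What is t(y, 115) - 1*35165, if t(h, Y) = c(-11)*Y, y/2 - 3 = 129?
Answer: -18720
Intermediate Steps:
y = 264 (y = 6 + 2*129 = 6 + 258 = 264)
c(z) = -13*z
t(h, Y) = 143*Y (t(h, Y) = (-13*(-11))*Y = 143*Y)
t(y, 115) - 1*35165 = 143*115 - 1*35165 = 16445 - 35165 = -18720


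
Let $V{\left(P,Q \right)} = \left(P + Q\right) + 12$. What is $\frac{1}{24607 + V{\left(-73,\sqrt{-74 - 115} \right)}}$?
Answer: $\frac{8182}{200835435} - \frac{i \sqrt{21}}{200835435} \approx 4.074 \cdot 10^{-5} - 2.2818 \cdot 10^{-8} i$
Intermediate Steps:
$V{\left(P,Q \right)} = 12 + P + Q$
$\frac{1}{24607 + V{\left(-73,\sqrt{-74 - 115} \right)}} = \frac{1}{24607 + \left(12 - 73 + \sqrt{-74 - 115}\right)} = \frac{1}{24607 + \left(12 - 73 + \sqrt{-189}\right)} = \frac{1}{24607 + \left(12 - 73 + 3 i \sqrt{21}\right)} = \frac{1}{24607 - \left(61 - 3 i \sqrt{21}\right)} = \frac{1}{24546 + 3 i \sqrt{21}}$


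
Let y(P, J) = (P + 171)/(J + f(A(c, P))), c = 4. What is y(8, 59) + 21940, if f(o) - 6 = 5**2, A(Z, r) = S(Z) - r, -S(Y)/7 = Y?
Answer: 1974779/90 ≈ 21942.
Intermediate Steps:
S(Y) = -7*Y
A(Z, r) = -r - 7*Z (A(Z, r) = -7*Z - r = -r - 7*Z)
f(o) = 31 (f(o) = 6 + 5**2 = 6 + 25 = 31)
y(P, J) = (171 + P)/(31 + J) (y(P, J) = (P + 171)/(J + 31) = (171 + P)/(31 + J))
y(8, 59) + 21940 = (171 + 8)/(31 + 59) + 21940 = 179/90 + 21940 = 1974779/90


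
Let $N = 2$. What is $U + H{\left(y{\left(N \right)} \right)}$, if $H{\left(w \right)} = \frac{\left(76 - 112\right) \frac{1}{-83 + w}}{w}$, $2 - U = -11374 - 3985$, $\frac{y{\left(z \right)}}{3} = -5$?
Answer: $\frac{3763439}{245} \approx 15361.0$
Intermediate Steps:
$y{\left(z \right)} = -15$ ($y{\left(z \right)} = 3 \left(-5\right) = -15$)
$U = 15361$ ($U = 2 - \left(-11374 - 3985\right) = 2 - -15359 = 2 + 15359 = 15361$)
$H{\left(w \right)} = - \frac{36}{w \left(-83 + w\right)}$ ($H{\left(w \right)} = \frac{\left(-36\right) \frac{1}{-83 + w}}{w} = - \frac{36}{w \left(-83 + w\right)}$)
$U + H{\left(y{\left(N \right)} \right)} = 15361 - \frac{36}{\left(-15\right) \left(-83 - 15\right)} = 15361 - - \frac{12}{5 \left(-98\right)} = 15361 - \left(- \frac{12}{5}\right) \left(- \frac{1}{98}\right) = 15361 - \frac{6}{245} = \frac{3763439}{245}$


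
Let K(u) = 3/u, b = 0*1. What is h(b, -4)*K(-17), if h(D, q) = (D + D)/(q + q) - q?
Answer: -12/17 ≈ -0.70588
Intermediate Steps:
b = 0
h(D, q) = -q + D/q (h(D, q) = (2*D)/((2*q)) - q = (2*D)*(1/(2*q)) - q = D/q - q = -q + D/q)
h(b, -4)*K(-17) = (-1*(-4) + 0/(-4))*(3/(-17)) = (4 + 0*(-¼))*(3*(-1/17)) = (4 + 0)*(-3/17) = 4*(-3/17) = -12/17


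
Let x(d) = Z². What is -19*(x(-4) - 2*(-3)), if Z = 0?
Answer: -114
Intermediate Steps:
x(d) = 0 (x(d) = 0² = 0)
-19*(x(-4) - 2*(-3)) = -19*(0 - 2*(-3)) = -19*(0 + 6) = -19*6 = -114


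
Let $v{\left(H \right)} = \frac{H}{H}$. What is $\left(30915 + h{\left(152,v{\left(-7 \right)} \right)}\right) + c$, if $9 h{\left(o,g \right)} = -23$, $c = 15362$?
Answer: $\frac{416470}{9} \approx 46274.0$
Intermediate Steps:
$v{\left(H \right)} = 1$
$h{\left(o,g \right)} = - \frac{23}{9}$ ($h{\left(o,g \right)} = \frac{1}{9} \left(-23\right) = - \frac{23}{9}$)
$\left(30915 + h{\left(152,v{\left(-7 \right)} \right)}\right) + c = \left(30915 - \frac{23}{9}\right) + 15362 = \frac{278212}{9} + 15362 = \frac{416470}{9}$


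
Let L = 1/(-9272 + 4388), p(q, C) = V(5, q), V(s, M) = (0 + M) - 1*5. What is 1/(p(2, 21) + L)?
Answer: -4884/14653 ≈ -0.33331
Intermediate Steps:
V(s, M) = -5 + M (V(s, M) = M - 5 = -5 + M)
p(q, C) = -5 + q
L = -1/4884 (L = 1/(-4884) = -1/4884 ≈ -0.00020475)
1/(p(2, 21) + L) = 1/((-5 + 2) - 1/4884) = 1/(-3 - 1/4884) = 1/(-14653/4884) = -4884/14653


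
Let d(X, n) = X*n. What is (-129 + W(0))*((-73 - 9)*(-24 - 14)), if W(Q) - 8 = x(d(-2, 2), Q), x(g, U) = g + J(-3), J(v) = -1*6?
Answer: -408196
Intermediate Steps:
J(v) = -6
x(g, U) = -6 + g (x(g, U) = g - 6 = -6 + g)
W(Q) = -2 (W(Q) = 8 + (-6 - 2*2) = 8 + (-6 - 4) = 8 - 10 = -2)
(-129 + W(0))*((-73 - 9)*(-24 - 14)) = (-129 - 2)*((-73 - 9)*(-24 - 14)) = -(-10742)*(-38) = -131*3116 = -408196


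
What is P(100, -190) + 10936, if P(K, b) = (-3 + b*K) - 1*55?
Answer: -8122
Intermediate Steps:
P(K, b) = -58 + K*b (P(K, b) = (-3 + K*b) - 55 = -58 + K*b)
P(100, -190) + 10936 = (-58 + 100*(-190)) + 10936 = (-58 - 19000) + 10936 = -19058 + 10936 = -8122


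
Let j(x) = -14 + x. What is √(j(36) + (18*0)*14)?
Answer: √22 ≈ 4.6904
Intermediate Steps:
√(j(36) + (18*0)*14) = √((-14 + 36) + (18*0)*14) = √(22 + 0*14) = √(22 + 0) = √22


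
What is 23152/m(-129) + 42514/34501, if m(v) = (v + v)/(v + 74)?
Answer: 21971580986/4450629 ≈ 4936.7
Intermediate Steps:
m(v) = 2*v/(74 + v) (m(v) = (2*v)/(74 + v) = 2*v/(74 + v))
23152/m(-129) + 42514/34501 = 23152/((2*(-129)/(74 - 129))) + 42514/34501 = 23152/((2*(-129)/(-55))) + 42514*(1/34501) = 23152/((2*(-129)*(-1/55))) + 42514/34501 = 23152/(258/55) + 42514/34501 = 23152*(55/258) + 42514/34501 = 636680/129 + 42514/34501 = 21971580986/4450629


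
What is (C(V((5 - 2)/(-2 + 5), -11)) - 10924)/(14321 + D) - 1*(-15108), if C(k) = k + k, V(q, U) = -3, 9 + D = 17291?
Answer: 477447194/31603 ≈ 15108.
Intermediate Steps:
D = 17282 (D = -9 + 17291 = 17282)
C(k) = 2*k
(C(V((5 - 2)/(-2 + 5), -11)) - 10924)/(14321 + D) - 1*(-15108) = (2*(-3) - 10924)/(14321 + 17282) - 1*(-15108) = (-6 - 10924)/31603 + 15108 = -10930*1/31603 + 15108 = -10930/31603 + 15108 = 477447194/31603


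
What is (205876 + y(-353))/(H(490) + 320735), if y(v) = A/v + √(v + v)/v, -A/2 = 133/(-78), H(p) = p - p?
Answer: 2834294759/4415558745 - I*√706/113219455 ≈ 0.64189 - 2.3468e-7*I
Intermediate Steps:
H(p) = 0
A = 133/39 (A = -266/(-78) = -266*(-1)/78 = -2*(-133/78) = 133/39 ≈ 3.4103)
y(v) = 133/(39*v) + √2/√v (y(v) = 133/(39*v) + √(v + v)/v = 133/(39*v) + √(2*v)/v = 133/(39*v) + (√2*√v)/v = 133/(39*v) + √2/√v)
(205876 + y(-353))/(H(490) + 320735) = (205876 + ((133/39)/(-353) + √2/√(-353)))/(0 + 320735) = (205876 + ((133/39)*(-1/353) + √2*(-I*√353/353)))/320735 = (205876 + (-133/13767 - I*√706/353))*(1/320735) = (2834294759/13767 - I*√706/353)*(1/320735) = 2834294759/4415558745 - I*√706/113219455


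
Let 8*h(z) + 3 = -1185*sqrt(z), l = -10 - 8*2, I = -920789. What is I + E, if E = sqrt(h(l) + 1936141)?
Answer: -920789 + sqrt(30978250 - 2370*I*sqrt(26))/4 ≈ -9.194e+5 - 0.2714*I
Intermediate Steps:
l = -26 (l = -10 - 16 = -26)
h(z) = -3/8 - 1185*sqrt(z)/8 (h(z) = -3/8 + (-1185*sqrt(z))/8 = -3/8 - 1185*sqrt(z)/8)
E = sqrt(15489125/8 - 1185*I*sqrt(26)/8) (E = sqrt((-3/8 - 1185*I*sqrt(26)/8) + 1936141) = sqrt(15489125/8 - 1185*I*sqrt(26)/8) ≈ 1391.5 - 0.271*I)
I + E = -920789 + sqrt(30978250 - 2370*I*sqrt(26))/4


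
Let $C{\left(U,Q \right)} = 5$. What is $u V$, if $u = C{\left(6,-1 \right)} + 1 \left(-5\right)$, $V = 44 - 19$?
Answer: $0$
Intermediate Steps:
$V = 25$
$u = 0$ ($u = 5 + 1 \left(-5\right) = 5 - 5 = 0$)
$u V = 0 \cdot 25 = 0$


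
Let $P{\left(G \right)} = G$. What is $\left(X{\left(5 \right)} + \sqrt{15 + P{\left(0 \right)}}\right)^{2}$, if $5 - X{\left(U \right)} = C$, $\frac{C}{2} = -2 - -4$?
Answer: $\left(1 + \sqrt{15}\right)^{2} \approx 23.746$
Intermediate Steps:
$C = 4$ ($C = 2 \left(-2 - -4\right) = 2 \left(-2 + 4\right) = 2 \cdot 2 = 4$)
$X{\left(U \right)} = 1$ ($X{\left(U \right)} = 5 - 4 = 1$)
$\left(X{\left(5 \right)} + \sqrt{15 + P{\left(0 \right)}}\right)^{2} = \left(1 + \sqrt{15 + 0}\right)^{2} = \left(1 + \sqrt{15}\right)^{2}$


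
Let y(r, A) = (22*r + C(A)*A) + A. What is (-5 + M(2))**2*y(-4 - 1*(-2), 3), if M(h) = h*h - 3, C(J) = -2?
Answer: -752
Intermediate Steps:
M(h) = -3 + h**2 (M(h) = h**2 - 3 = -3 + h**2)
y(r, A) = -A + 22*r (y(r, A) = (22*r - 2*A) + A = (-2*A + 22*r) + A = -A + 22*r)
(-5 + M(2))**2*y(-4 - 1*(-2), 3) = (-5 + (-3 + 2**2))**2*(-1*3 + 22*(-4 - 1*(-2))) = (-5 + (-3 + 4))**2*(-3 + 22*(-4 + 2)) = (-5 + 1)**2*(-3 + 22*(-2)) = (-4)**2*(-3 - 44) = 16*(-47) = -752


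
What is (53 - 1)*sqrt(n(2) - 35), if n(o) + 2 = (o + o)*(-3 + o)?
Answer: 52*I*sqrt(41) ≈ 332.96*I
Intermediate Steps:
n(o) = -2 + 2*o*(-3 + o) (n(o) = -2 + (o + o)*(-3 + o) = -2 + (2*o)*(-3 + o) = -2 + 2*o*(-3 + o))
(53 - 1)*sqrt(n(2) - 35) = (53 - 1)*sqrt((-2 - 6*2 + 2*2**2) - 35) = 52*sqrt((-2 - 12 + 2*4) - 35) = 52*sqrt((-2 - 12 + 8) - 35) = 52*sqrt(-6 - 35) = 52*sqrt(-41) = 52*(I*sqrt(41)) = 52*I*sqrt(41)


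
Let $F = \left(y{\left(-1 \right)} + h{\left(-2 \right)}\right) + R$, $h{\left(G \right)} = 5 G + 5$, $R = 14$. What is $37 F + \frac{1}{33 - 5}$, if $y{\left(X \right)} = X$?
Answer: $\frac{8289}{28} \approx 296.04$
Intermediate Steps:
$h{\left(G \right)} = 5 + 5 G$
$F = 8$ ($F = \left(-1 + \left(5 + 5 \left(-2\right)\right)\right) + 14 = \left(-1 + \left(5 - 10\right)\right) + 14 = \left(-1 - 5\right) + 14 = -6 + 14 = 8$)
$37 F + \frac{1}{33 - 5} = 37 \cdot 8 + \frac{1}{33 - 5} = 296 + \frac{1}{28} = \frac{8289}{28}$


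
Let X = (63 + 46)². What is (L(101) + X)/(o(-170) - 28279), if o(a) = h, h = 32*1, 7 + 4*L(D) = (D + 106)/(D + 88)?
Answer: -249470/593187 ≈ -0.42056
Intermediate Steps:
L(D) = -7/4 + (106 + D)/(4*(88 + D)) (L(D) = -7/4 + ((D + 106)/(D + 88))/4 = -7/4 + ((106 + D)/(88 + D))/4 = -7/4 + (106 + D)/(4*(88 + D)))
X = 11881 (X = 109² = 11881)
h = 32
o(a) = 32
(L(101) + X)/(o(-170) - 28279) = (3*(-85 - 1*101)/(2*(88 + 101)) + 11881)/(32 - 28279) = ((3/2)*(-85 - 101)/189 + 11881)/(-28247) = ((3/2)*(1/189)*(-186) + 11881)*(-1/28247) = (-31/21 + 11881)*(-1/28247) = (249470/21)*(-1/28247) = -249470/593187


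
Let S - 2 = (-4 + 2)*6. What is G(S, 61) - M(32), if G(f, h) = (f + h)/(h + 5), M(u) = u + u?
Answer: -1391/22 ≈ -63.227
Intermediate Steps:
S = -10 (S = 2 + (-4 + 2)*6 = 2 - 2*6 = 2 - 12 = -10)
M(u) = 2*u
G(f, h) = (f + h)/(5 + h)
G(S, 61) - M(32) = (-10 + 61)/(5 + 61) - 2*32 = 51/66 - 1*64 = (1/66)*51 - 64 = 17/22 - 64 = -1391/22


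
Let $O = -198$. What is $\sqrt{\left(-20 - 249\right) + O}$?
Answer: $i \sqrt{467} \approx 21.61 i$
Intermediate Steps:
$\sqrt{\left(-20 - 249\right) + O} = \sqrt{\left(-20 - 249\right) - 198} = \sqrt{-269 - 198} = \sqrt{-467} = i \sqrt{467}$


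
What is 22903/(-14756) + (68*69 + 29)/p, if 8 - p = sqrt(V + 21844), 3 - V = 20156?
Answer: -594567789/24008012 - 4721*sqrt(1691)/1627 ≈ -144.09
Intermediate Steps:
V = -20153 (V = 3 - 1*20156 = 3 - 20156 = -20153)
p = 8 - sqrt(1691) (p = 8 - sqrt(-20153 + 21844) = 8 - sqrt(1691) ≈ -33.122)
22903/(-14756) + (68*69 + 29)/p = 22903/(-14756) + (68*69 + 29)/(8 - sqrt(1691)) = 22903*(-1/14756) + (4692 + 29)/(8 - sqrt(1691)) = -22903/14756 + 4721/(8 - sqrt(1691))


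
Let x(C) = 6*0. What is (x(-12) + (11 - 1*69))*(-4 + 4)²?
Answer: 0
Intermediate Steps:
x(C) = 0
(x(-12) + (11 - 1*69))*(-4 + 4)² = (0 + (11 - 1*69))*(-4 + 4)² = (0 + (11 - 69))*0² = (0 - 58)*0 = -58*0 = 0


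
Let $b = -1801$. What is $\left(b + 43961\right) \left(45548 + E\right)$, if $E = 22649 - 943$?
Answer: $2835428640$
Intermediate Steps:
$E = 21706$ ($E = 22649 - 943 = 21706$)
$\left(b + 43961\right) \left(45548 + E\right) = \left(-1801 + 43961\right) \left(45548 + 21706\right) = 42160 \cdot 67254 = 2835428640$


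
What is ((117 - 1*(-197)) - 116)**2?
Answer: 39204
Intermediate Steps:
((117 - 1*(-197)) - 116)**2 = ((117 + 197) - 116)**2 = (314 - 116)**2 = 198**2 = 39204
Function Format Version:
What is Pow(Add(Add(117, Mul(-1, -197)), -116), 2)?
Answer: 39204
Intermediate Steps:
Pow(Add(Add(117, Mul(-1, -197)), -116), 2) = Pow(Add(Add(117, 197), -116), 2) = Pow(Add(314, -116), 2) = Pow(198, 2) = 39204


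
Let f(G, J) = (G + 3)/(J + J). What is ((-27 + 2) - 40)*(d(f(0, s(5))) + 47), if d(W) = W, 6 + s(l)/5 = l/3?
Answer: -6101/2 ≈ -3050.5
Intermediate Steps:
s(l) = -30 + 5*l/3 (s(l) = -30 + 5*(l/3) = -30 + 5*l/3)
f(G, J) = (3 + G)/(2*J) (f(G, J) = (3 + G)/((2*J)) = (3 + G)*(1/(2*J)) = (3 + G)/(2*J))
((-27 + 2) - 40)*(d(f(0, s(5))) + 47) = ((-27 + 2) - 40)*((3 + 0)/(2*(-30 + (5/3)*5)) + 47) = (-25 - 40)*((½)*3/(-30 + 25/3) + 47) = -65*((½)*3/(-65/3) + 47) = -65*((½)*(-3/65)*3 + 47) = -65*(-9/130 + 47) = -65*6101/130 = -6101/2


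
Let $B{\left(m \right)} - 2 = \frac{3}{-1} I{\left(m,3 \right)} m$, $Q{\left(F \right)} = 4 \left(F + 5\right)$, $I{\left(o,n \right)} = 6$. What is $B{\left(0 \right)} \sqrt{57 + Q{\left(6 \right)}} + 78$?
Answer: $78 + 2 \sqrt{101} \approx 98.1$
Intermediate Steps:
$Q{\left(F \right)} = 20 + 4 F$ ($Q{\left(F \right)} = 4 \left(5 + F\right) = 20 + 4 F$)
$B{\left(m \right)} = 2 - 18 m$ ($B{\left(m \right)} = 2 + \frac{3}{-1} \cdot 6 m = 2 + 3 \left(-1\right) 6 m = 2 + \left(-3\right) 6 m = 2 - 18 m$)
$B{\left(0 \right)} \sqrt{57 + Q{\left(6 \right)}} + 78 = \left(2 - 0\right) \sqrt{57 + \left(20 + 4 \cdot 6\right)} + 78 = \left(2 + 0\right) \sqrt{57 + \left(20 + 24\right)} + 78 = 2 \sqrt{57 + 44} + 78 = 2 \sqrt{101} + 78 = 78 + 2 \sqrt{101}$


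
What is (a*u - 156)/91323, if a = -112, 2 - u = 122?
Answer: 1476/10147 ≈ 0.14546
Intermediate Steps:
u = -120 (u = 2 - 1*122 = 2 - 122 = -120)
(a*u - 156)/91323 = (-112*(-120) - 156)/91323 = (13440 - 156)*(1/91323) = 13284*(1/91323) = 1476/10147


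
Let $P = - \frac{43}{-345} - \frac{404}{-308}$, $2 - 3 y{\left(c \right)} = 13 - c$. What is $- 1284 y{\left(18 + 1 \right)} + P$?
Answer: $- \frac{90920404}{26565} \approx -3422.6$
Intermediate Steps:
$y{\left(c \right)} = - \frac{11}{3} + \frac{c}{3}$ ($y{\left(c \right)} = \frac{2}{3} - \frac{13 - c}{3} = \frac{2}{3} + \left(- \frac{13}{3} + \frac{c}{3}\right) = - \frac{11}{3} + \frac{c}{3}$)
$P = \frac{38156}{26565}$ ($P = \left(-43\right) \left(- \frac{1}{345}\right) - - \frac{101}{77} = \frac{43}{345} + \frac{101}{77} = \frac{38156}{26565} \approx 1.4363$)
$- 1284 y{\left(18 + 1 \right)} + P = - 1284 \left(- \frac{11}{3} + \frac{18 + 1}{3}\right) + \frac{38156}{26565} = - 1284 \left(- \frac{11}{3} + \frac{1}{3} \cdot 19\right) + \frac{38156}{26565} = - 1284 \left(- \frac{11}{3} + \frac{19}{3}\right) + \frac{38156}{26565} = \left(-1284\right) \frac{8}{3} + \frac{38156}{26565} = -3424 + \frac{38156}{26565} = - \frac{90920404}{26565}$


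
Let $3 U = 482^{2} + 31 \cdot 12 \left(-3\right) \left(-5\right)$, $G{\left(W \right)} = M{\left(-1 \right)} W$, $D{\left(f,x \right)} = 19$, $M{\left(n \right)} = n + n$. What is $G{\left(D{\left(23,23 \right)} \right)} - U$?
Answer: $- \frac{238018}{3} \approx -79339.0$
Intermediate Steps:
$M{\left(n \right)} = 2 n$
$G{\left(W \right)} = - 2 W$ ($G{\left(W \right)} = 2 \left(-1\right) W = - 2 W$)
$U = \frac{237904}{3}$ ($U = \frac{482^{2} + 31 \cdot 12 \left(-3\right) \left(-5\right)}{3} = \frac{232324 + 31 \left(\left(-36\right) \left(-5\right)\right)}{3} = \frac{232324 + 31 \cdot 180}{3} = \frac{232324 + 5580}{3} = \frac{1}{3} \cdot 237904 = \frac{237904}{3} \approx 79301.0$)
$G{\left(D{\left(23,23 \right)} \right)} - U = \left(-2\right) 19 - \frac{237904}{3} = -38 - \frac{237904}{3} = - \frac{238018}{3}$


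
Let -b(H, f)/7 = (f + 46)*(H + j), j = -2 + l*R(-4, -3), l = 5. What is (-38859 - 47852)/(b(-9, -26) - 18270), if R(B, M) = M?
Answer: 86711/14630 ≈ 5.9269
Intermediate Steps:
j = -17 (j = -2 + 5*(-3) = -2 - 15 = -17)
b(H, f) = -7*(-17 + H)*(46 + f) (b(H, f) = -7*(f + 46)*(H - 17) = -7*(46 + f)*(-17 + H) = -7*(-17 + H)*(46 + f))
(-38859 - 47852)/(b(-9, -26) - 18270) = (-38859 - 47852)/((5474 - 322*(-9) + 119*(-26) - 7*(-9)*(-26)) - 18270) = -86711/((5474 + 2898 - 3094 - 1638) - 18270) = -86711/(3640 - 18270) = -86711/(-14630) = -86711*(-1/14630) = 86711/14630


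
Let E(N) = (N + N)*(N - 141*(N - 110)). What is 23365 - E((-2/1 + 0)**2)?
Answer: -96235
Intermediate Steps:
E(N) = 2*N*(15510 - 140*N) (E(N) = (2*N)*(N - 141*(-110 + N)) = (2*N)*(N + (15510 - 141*N)) = (2*N)*(15510 - 140*N) = 2*N*(15510 - 140*N))
23365 - E((-2/1 + 0)**2) = 23365 - 20*(-2/1 + 0)**2*(1551 - 14*(-2/1 + 0)**2) = 23365 - 20*(-2*1 + 0)**2*(1551 - 14*(-2*1 + 0)**2) = 23365 - 20*(-2 + 0)**2*(1551 - 14*(-2 + 0)**2) = 23365 - 20*(-2)**2*(1551 - 14*(-2)**2) = 23365 - 20*4*(1551 - 14*4) = 23365 - 20*4*(1551 - 56) = 23365 - 20*4*1495 = 23365 - 1*119600 = 23365 - 119600 = -96235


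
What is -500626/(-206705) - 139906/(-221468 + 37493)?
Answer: 24204387616/7605710475 ≈ 3.1824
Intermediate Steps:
-500626/(-206705) - 139906/(-221468 + 37493) = -500626*(-1/206705) - 139906/(-183975) = 500626/206705 - 139906*(-1/183975) = 500626/206705 + 139906/183975 = 24204387616/7605710475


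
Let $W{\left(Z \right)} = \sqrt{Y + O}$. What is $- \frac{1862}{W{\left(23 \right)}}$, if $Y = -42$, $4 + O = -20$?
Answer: $\frac{931 i \sqrt{66}}{33} \approx 229.2 i$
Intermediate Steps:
$O = -24$ ($O = -4 - 20 = -24$)
$W{\left(Z \right)} = i \sqrt{66}$ ($W{\left(Z \right)} = \sqrt{-42 - 24} = \sqrt{-66} = i \sqrt{66}$)
$- \frac{1862}{W{\left(23 \right)}} = - \frac{1862}{i \sqrt{66}} = - 1862 \left(- \frac{i \sqrt{66}}{66}\right) = \frac{931 i \sqrt{66}}{33}$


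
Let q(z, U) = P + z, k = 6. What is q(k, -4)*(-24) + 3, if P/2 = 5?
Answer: -381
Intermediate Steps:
P = 10 (P = 2*5 = 10)
q(z, U) = 10 + z
q(k, -4)*(-24) + 3 = (10 + 6)*(-24) + 3 = 16*(-24) + 3 = -384 + 3 = -381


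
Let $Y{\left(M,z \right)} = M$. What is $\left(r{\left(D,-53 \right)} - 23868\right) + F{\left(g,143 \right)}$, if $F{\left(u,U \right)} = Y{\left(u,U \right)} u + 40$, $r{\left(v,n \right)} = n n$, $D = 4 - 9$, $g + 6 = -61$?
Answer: $-16530$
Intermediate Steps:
$g = -67$ ($g = -6 - 61 = -67$)
$D = -5$ ($D = 4 - 9 = -5$)
$r{\left(v,n \right)} = n^{2}$
$F{\left(u,U \right)} = 40 + u^{2}$ ($F{\left(u,U \right)} = u u + 40 = u^{2} + 40 = 40 + u^{2}$)
$\left(r{\left(D,-53 \right)} - 23868\right) + F{\left(g,143 \right)} = \left(\left(-53\right)^{2} - 23868\right) + \left(40 + \left(-67\right)^{2}\right) = \left(2809 - 23868\right) + \left(40 + 4489\right) = -21059 + 4529 = -16530$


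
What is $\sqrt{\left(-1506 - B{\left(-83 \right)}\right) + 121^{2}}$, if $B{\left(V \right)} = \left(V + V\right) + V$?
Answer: $2 \sqrt{3346} \approx 115.69$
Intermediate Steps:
$B{\left(V \right)} = 3 V$ ($B{\left(V \right)} = 2 V + V = 3 V$)
$\sqrt{\left(-1506 - B{\left(-83 \right)}\right) + 121^{2}} = \sqrt{\left(-1506 - 3 \left(-83\right)\right) + 121^{2}} = \sqrt{\left(-1506 - -249\right) + 14641} = \sqrt{\left(-1506 + 249\right) + 14641} = \sqrt{-1257 + 14641} = \sqrt{13384} = 2 \sqrt{3346}$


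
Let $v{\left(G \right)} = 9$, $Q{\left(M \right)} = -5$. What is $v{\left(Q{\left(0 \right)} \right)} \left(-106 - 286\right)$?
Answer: $-3528$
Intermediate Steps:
$v{\left(Q{\left(0 \right)} \right)} \left(-106 - 286\right) = 9 \left(-106 - 286\right) = 9 \left(-392\right) = -3528$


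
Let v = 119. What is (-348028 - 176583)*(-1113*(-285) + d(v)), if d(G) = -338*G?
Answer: -145308328613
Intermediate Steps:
(-348028 - 176583)*(-1113*(-285) + d(v)) = (-348028 - 176583)*(-1113*(-285) - 338*119) = -524611*(317205 - 40222) = -524611*276983 = -145308328613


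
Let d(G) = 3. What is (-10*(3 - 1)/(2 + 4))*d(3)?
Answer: -10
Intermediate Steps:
(-10*(3 - 1)/(2 + 4))*d(3) = -10*(3 - 1)/(2 + 4)*3 = -20/6*3 = -10*⅓*3 = -10/3*3 = -10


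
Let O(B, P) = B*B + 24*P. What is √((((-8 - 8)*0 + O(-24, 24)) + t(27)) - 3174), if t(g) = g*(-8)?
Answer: I*√2238 ≈ 47.307*I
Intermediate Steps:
t(g) = -8*g
O(B, P) = B² + 24*P
√((((-8 - 8)*0 + O(-24, 24)) + t(27)) - 3174) = √((((-8 - 8)*0 + ((-24)² + 24*24)) - 8*27) - 3174) = √(((-16*0 + (576 + 576)) - 216) - 3174) = √(((0 + 1152) - 216) - 3174) = √((1152 - 216) - 3174) = √(936 - 3174) = √(-2238) = I*√2238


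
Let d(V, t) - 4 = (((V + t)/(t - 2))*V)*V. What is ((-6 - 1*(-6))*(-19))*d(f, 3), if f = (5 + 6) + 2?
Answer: 0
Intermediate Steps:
f = 13 (f = 11 + 2 = 13)
d(V, t) = 4 + V²*(V + t)/(-2 + t) (d(V, t) = 4 + (((V + t)/(t - 2))*V)*V = 4 + (((V + t)/(-2 + t))*V)*V = 4 + (V*(V + t)/(-2 + t))*V = 4 + V²*(V + t)/(-2 + t))
((-6 - 1*(-6))*(-19))*d(f, 3) = ((-6 - 1*(-6))*(-19))*((-8 + 13³ + 4*3 + 3*13²)/(-2 + 3)) = ((-6 + 6)*(-19))*((-8 + 2197 + 12 + 3*169)/1) = (0*(-19))*(1*(-8 + 2197 + 12 + 507)) = 0*(1*2708) = 0*2708 = 0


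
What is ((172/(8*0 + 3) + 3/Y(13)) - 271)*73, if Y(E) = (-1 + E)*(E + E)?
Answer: -4866253/312 ≈ -15597.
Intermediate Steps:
Y(E) = 2*E*(-1 + E) (Y(E) = (-1 + E)*(2*E) = 2*E*(-1 + E))
((172/(8*0 + 3) + 3/Y(13)) - 271)*73 = ((172/(8*0 + 3) + 3/((2*13*(-1 + 13)))) - 271)*73 = ((172/(0 + 3) + 3/((2*13*12))) - 271)*73 = ((172/3 + 3/312) - 271)*73 = ((172*(⅓) + 3*(1/312)) - 271)*73 = ((172/3 + 1/104) - 271)*73 = (17891/312 - 271)*73 = -66661/312*73 = -4866253/312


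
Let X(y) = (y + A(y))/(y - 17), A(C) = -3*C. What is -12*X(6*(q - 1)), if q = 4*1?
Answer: 432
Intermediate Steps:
q = 4
X(y) = -2*y/(-17 + y) (X(y) = (y - 3*y)/(y - 17) = (-2*y)/(-17 + y) = -2*y/(-17 + y))
-12*X(6*(q - 1)) = -(-24)*6*(4 - 1)/(-17 + 6*(4 - 1)) = -(-24)*6*3/(-17 + 6*3) = -(-24)*18/(-17 + 18) = -(-24)*18/1 = -(-24)*18 = -12*(-36) = 432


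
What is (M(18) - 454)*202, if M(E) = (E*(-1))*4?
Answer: -106252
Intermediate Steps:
M(E) = -4*E (M(E) = -E*4 = -4*E)
(M(18) - 454)*202 = (-4*18 - 454)*202 = (-72 - 454)*202 = -526*202 = -106252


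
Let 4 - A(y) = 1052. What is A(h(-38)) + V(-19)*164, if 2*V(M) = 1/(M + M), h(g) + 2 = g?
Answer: -19953/19 ≈ -1050.2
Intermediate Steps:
h(g) = -2 + g
A(y) = -1048 (A(y) = 4 - 1*1052 = 4 - 1052 = -1048)
V(M) = 1/(4*M) (V(M) = 1/(2*(M + M)) = 1/(2*((2*M))) = (1/(2*M))/2 = 1/(4*M))
A(h(-38)) + V(-19)*164 = -1048 + ((¼)/(-19))*164 = -1048 + ((¼)*(-1/19))*164 = -1048 - 1/76*164 = -1048 - 41/19 = -19953/19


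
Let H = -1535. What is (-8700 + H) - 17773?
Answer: -28008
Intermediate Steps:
(-8700 + H) - 17773 = (-8700 - 1535) - 17773 = -10235 - 17773 = -28008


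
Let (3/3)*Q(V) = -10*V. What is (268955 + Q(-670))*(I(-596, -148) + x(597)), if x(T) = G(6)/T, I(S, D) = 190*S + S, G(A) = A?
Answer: -6244512502110/199 ≈ -3.1379e+10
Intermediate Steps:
Q(V) = -10*V
I(S, D) = 191*S
x(T) = 6/T
(268955 + Q(-670))*(I(-596, -148) + x(597)) = (268955 - 10*(-670))*(191*(-596) + 6/597) = (268955 + 6700)*(-113836 + 6*(1/597)) = 275655*(-113836 + 2/199) = 275655*(-22653362/199) = -6244512502110/199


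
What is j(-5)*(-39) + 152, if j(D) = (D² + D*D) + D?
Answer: -1603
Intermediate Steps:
j(D) = D + 2*D² (j(D) = (D² + D²) + D = 2*D² + D = D + 2*D²)
j(-5)*(-39) + 152 = -5*(1 + 2*(-5))*(-39) + 152 = -5*(1 - 10)*(-39) + 152 = -5*(-9)*(-39) + 152 = 45*(-39) + 152 = -1755 + 152 = -1603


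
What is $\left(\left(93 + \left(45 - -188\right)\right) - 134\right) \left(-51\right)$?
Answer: $-9792$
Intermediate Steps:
$\left(\left(93 + \left(45 - -188\right)\right) - 134\right) \left(-51\right) = \left(\left(93 + \left(45 + 188\right)\right) - 134\right) \left(-51\right) = \left(\left(93 + 233\right) - 134\right) \left(-51\right) = \left(326 - 134\right) \left(-51\right) = 192 \left(-51\right) = -9792$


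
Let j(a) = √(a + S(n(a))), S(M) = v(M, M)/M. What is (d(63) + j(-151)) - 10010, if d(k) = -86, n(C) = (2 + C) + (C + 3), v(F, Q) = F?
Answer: -10096 + 5*I*√6 ≈ -10096.0 + 12.247*I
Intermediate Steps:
n(C) = 5 + 2*C (n(C) = (2 + C) + (3 + C) = 5 + 2*C)
S(M) = 1 (S(M) = M/M = 1)
j(a) = √(1 + a) (j(a) = √(a + 1) = √(1 + a))
(d(63) + j(-151)) - 10010 = (-86 + √(1 - 151)) - 10010 = (-86 + √(-150)) - 10010 = (-86 + 5*I*√6) - 10010 = -10096 + 5*I*√6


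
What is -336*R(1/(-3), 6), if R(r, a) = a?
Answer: -2016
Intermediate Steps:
-336*R(1/(-3), 6) = -336*6 = -2016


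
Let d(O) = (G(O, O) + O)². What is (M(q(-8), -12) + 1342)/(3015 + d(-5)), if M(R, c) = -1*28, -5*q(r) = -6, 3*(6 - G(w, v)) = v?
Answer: 11826/27199 ≈ 0.43480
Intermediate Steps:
G(w, v) = 6 - v/3
d(O) = (6 + 2*O/3)² (d(O) = ((6 - O/3) + O)² = (6 + 2*O/3)²)
q(r) = 6/5 (q(r) = -⅕*(-6) = 6/5)
M(R, c) = -28
(M(q(-8), -12) + 1342)/(3015 + d(-5)) = (-28 + 1342)/(3015 + 4*(9 - 5)²/9) = 1314/(3015 + (4/9)*4²) = 1314/(3015 + (4/9)*16) = 1314/(3015 + 64/9) = 1314/(27199/9) = 1314*(9/27199) = 11826/27199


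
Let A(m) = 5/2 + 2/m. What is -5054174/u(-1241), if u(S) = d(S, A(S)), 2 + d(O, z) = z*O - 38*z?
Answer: 12544459868/7936043 ≈ 1580.7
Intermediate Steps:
A(m) = 5/2 + 2/m (A(m) = 5*(1/2) + 2/m = 5/2 + 2/m)
d(O, z) = -2 - 38*z + O*z (d(O, z) = -2 + (z*O - 38*z) = -2 + (O*z - 38*z) = -2 + (-38*z + O*z) = -2 - 38*z + O*z)
u(S) = -97 - 76/S + S*(5/2 + 2/S) (u(S) = -2 - 38*(5/2 + 2/S) + S*(5/2 + 2/S) = -2 + (-95 - 76/S) + S*(5/2 + 2/S) = -97 - 76/S + S*(5/2 + 2/S))
-5054174/u(-1241) = -5054174/(-95 - 76/(-1241) + (5/2)*(-1241)) = -5054174/(-95 - 76*(-1/1241) - 6205/2) = -5054174/(-95 + 76/1241 - 6205/2) = -5054174/(-7936043/2482) = -5054174*(-2482/7936043) = 12544459868/7936043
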